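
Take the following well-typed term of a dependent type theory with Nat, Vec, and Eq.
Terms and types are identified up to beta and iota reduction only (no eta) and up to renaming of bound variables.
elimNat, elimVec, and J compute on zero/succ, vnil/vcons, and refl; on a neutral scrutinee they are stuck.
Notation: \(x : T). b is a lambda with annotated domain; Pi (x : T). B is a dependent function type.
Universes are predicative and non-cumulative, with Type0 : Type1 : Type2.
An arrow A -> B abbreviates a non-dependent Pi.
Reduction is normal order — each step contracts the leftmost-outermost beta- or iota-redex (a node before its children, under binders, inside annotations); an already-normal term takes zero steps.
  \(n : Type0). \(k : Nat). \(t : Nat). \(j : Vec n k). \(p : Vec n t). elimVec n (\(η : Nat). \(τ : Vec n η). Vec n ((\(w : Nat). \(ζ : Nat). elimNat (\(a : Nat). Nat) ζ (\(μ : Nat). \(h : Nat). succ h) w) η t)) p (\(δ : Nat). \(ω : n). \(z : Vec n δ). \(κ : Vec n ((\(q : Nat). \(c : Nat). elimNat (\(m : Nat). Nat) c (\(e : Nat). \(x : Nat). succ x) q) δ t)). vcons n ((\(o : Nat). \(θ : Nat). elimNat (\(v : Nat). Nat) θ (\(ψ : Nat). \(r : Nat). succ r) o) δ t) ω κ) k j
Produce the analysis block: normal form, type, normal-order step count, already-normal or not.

reduced normal form:
  \(n : Type0). \(k : Nat). \(t : Nat). \(j : Vec n k). \(p : Vec n t). elimVec n (\(η : Nat). \(τ : Vec n η). Vec n (elimNat (\(w : Nat). Nat) t (\(ζ : Nat). \(a : Nat). succ a) η)) p (\(μ : Nat). \(h : n). \(δ : Vec n μ). \(ω : Vec n (elimNat (\(z : Nat). Nat) t (\(κ : Nat). \(q : Nat). succ q) μ)). vcons n (elimNat (\(c : Nat). Nat) t (\(m : Nat). \(e : Nat). succ e) μ) h ω) k j
the term's type:
  Pi (n : Type0). Pi (k : Nat). Pi (t : Nat). Vec n k -> Vec n t -> Vec n (elimNat (\(j : Nat). Nat) t (\(p : Nat). \(η : Nat). succ η) k)
normal-order step count: 6
already normal: no
first contracted redex: a beta-redex


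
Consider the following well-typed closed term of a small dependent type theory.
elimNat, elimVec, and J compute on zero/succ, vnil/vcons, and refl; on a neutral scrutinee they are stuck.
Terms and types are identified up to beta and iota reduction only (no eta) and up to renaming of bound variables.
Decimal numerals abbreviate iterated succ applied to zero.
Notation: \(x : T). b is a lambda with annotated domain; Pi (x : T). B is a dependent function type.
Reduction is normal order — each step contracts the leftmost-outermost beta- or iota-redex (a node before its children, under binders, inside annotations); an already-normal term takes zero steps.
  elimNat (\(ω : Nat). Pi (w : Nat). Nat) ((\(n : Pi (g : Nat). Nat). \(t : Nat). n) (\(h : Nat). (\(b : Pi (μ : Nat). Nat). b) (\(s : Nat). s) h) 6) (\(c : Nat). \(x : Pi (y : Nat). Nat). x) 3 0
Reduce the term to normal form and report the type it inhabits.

normal form:
  0
type:
  Nat
observation: normalization takes exactly 15 steps under the normal-order strategy.


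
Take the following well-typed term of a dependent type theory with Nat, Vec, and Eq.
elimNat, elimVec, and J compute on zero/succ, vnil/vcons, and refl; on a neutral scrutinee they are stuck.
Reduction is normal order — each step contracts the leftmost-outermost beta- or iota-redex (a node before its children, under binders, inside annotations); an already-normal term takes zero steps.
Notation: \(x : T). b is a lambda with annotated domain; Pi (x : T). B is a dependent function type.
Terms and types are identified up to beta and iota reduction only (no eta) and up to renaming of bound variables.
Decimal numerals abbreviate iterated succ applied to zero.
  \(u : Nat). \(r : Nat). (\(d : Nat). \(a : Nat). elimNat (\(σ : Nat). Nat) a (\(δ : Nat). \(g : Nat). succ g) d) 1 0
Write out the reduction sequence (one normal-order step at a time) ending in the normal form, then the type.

normal-order reduction:
  \(u : Nat). \(r : Nat). (\(d : Nat). \(a : Nat). elimNat (\(σ : Nat). Nat) a (\(δ : Nat). \(g : Nat). succ g) d) 1 0
  ~> \(u : Nat). \(r : Nat). (\(d : Nat). elimNat (\(a : Nat). Nat) d (\(σ : Nat). \(δ : Nat). succ δ) 1) 0
  ~> \(u : Nat). \(r : Nat). elimNat (\(d : Nat). Nat) 0 (\(a : Nat). \(σ : Nat). succ σ) 1
  ~> \(u : Nat). \(r : Nat). (\(d : Nat). \(a : Nat). succ a) 0 (elimNat (\(σ : Nat). Nat) 0 (\(δ : Nat). \(g : Nat). succ g) 0)
  ~> \(u : Nat). \(r : Nat). (\(d : Nat). succ d) (elimNat (\(a : Nat). Nat) 0 (\(σ : Nat). \(δ : Nat). succ δ) 0)
  ~> \(u : Nat). \(r : Nat). succ (elimNat (\(d : Nat). Nat) 0 (\(a : Nat). \(σ : Nat). succ σ) 0)
  ~> \(u : Nat). \(r : Nat). 1
type:
  Pi (u : Nat). Pi (r : Nat). Nat


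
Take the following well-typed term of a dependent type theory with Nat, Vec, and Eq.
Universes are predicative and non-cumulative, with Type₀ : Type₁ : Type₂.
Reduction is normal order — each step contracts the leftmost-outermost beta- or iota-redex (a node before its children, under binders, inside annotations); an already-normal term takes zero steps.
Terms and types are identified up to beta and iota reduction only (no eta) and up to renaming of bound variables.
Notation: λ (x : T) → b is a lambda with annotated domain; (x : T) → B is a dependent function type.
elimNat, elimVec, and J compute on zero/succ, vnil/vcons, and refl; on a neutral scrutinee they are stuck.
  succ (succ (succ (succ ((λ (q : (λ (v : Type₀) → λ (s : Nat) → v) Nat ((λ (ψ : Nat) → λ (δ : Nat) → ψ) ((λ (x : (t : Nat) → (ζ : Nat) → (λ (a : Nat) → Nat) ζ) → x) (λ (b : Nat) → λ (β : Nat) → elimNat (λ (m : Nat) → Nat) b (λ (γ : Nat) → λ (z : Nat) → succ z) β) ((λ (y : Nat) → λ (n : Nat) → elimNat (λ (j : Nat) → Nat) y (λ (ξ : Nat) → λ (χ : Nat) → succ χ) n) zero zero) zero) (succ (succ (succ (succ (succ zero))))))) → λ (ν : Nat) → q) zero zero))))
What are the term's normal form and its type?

reduced normal form:
  succ (succ (succ (succ zero)))
type:
  Nat
observation: reduction starts at a beta-redex, and 2 normal-order steps reach the normal form.


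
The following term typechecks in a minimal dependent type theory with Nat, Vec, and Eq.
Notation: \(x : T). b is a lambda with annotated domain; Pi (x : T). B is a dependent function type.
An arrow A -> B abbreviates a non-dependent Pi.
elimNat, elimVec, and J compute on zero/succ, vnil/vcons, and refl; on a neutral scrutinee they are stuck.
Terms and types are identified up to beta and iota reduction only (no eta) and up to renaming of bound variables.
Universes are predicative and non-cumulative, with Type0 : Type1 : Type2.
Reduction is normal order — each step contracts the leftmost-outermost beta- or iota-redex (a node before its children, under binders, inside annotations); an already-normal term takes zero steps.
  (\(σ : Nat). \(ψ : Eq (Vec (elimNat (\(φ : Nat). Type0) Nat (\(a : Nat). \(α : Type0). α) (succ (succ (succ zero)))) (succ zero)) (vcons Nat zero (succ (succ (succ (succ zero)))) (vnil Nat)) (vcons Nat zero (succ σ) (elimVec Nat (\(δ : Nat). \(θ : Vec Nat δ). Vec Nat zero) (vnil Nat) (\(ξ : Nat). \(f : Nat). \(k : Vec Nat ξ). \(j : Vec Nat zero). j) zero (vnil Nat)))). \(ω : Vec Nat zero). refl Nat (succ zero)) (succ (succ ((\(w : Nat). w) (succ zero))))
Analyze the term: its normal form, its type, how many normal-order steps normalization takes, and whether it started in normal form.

resulting normal form:
  \(σ : Eq (Vec Nat (succ zero)) (vcons Nat zero (succ (succ (succ (succ zero)))) (vnil Nat)) (vcons Nat zero (succ (succ (succ (succ zero)))) (vnil Nat))). \(ψ : Vec Nat zero). refl Nat (succ zero)
type:
  Eq (Vec Nat (succ zero)) (vcons Nat zero (succ (succ (succ (succ zero)))) (vnil Nat)) (vcons Nat zero (succ (succ (succ (succ zero)))) (vnil Nat)) -> Vec Nat zero -> Eq Nat (succ zero) (succ zero)
reduction steps (normal order): 13
started in normal form: no
first redex: a beta-redex


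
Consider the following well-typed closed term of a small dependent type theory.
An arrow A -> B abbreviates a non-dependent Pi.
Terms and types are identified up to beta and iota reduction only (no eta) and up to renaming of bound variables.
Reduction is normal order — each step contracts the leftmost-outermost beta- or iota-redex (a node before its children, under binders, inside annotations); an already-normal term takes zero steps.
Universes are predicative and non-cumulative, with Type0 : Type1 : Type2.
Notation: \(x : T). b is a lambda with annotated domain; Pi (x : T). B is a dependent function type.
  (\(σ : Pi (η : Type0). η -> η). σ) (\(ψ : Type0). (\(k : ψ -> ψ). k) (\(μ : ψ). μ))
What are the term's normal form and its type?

normal form:
  \(σ : Type0). \(η : σ). η
the term's type:
  Pi (σ : Type0). σ -> σ


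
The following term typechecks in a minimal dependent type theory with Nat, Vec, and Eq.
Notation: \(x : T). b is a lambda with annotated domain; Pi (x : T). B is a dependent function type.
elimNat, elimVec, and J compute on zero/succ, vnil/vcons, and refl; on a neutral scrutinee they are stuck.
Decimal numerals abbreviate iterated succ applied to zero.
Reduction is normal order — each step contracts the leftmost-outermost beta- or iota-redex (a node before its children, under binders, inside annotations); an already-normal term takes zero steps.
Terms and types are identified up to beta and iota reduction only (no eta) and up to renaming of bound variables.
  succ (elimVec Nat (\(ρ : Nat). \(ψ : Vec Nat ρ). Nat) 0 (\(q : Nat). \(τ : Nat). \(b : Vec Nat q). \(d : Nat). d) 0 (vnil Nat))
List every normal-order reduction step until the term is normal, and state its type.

normal-order reduction sequence:
  succ (elimVec Nat (\(ρ : Nat). \(ψ : Vec Nat ρ). Nat) 0 (\(q : Nat). \(τ : Nat). \(b : Vec Nat q). \(d : Nat). d) 0 (vnil Nat))
  ~> 1
the term's type:
  Nat


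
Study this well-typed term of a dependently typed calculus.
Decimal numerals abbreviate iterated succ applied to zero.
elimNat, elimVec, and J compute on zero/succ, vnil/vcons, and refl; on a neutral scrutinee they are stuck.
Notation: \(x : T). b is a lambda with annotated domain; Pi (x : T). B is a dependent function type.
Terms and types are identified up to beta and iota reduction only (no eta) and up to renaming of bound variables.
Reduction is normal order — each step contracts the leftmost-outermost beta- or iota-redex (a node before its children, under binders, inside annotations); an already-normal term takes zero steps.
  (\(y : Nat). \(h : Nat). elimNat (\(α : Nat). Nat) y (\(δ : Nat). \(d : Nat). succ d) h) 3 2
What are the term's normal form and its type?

normal form:
  5
type:
  Nat


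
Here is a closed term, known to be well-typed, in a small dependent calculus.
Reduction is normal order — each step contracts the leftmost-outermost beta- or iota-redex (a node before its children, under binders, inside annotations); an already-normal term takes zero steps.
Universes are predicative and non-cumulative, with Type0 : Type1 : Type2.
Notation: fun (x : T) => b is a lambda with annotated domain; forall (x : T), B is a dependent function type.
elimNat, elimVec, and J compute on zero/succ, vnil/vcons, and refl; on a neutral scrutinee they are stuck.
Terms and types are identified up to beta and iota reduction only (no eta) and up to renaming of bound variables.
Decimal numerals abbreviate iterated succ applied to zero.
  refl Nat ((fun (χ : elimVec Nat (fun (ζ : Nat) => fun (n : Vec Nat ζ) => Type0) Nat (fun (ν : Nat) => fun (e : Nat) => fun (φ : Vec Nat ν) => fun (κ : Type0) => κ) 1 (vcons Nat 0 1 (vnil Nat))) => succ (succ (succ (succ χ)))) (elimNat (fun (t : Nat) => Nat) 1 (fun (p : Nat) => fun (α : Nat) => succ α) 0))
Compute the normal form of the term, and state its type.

normal form:
  refl Nat 5
the term's type:
  Eq Nat 5 5
observation: 2 normal-order steps separate the term from its normal form.


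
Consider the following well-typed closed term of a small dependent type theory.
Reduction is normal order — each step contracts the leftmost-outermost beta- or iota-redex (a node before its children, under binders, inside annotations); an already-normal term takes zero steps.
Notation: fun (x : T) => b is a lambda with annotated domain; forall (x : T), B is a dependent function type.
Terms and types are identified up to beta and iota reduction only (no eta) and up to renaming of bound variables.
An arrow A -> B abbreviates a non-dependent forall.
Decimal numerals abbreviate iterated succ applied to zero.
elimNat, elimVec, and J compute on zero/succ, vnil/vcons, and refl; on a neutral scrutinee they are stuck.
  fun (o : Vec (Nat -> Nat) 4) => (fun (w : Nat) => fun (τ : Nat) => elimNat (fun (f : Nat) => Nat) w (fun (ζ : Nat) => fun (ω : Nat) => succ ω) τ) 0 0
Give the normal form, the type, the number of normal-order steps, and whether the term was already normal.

reduced normal form:
  fun (o : Vec (Nat -> Nat) 4) => 0
inferred type:
  Vec (Nat -> Nat) 4 -> Nat
normal-order step count: 3
term was already normal: no
first contracted redex: a beta-redex


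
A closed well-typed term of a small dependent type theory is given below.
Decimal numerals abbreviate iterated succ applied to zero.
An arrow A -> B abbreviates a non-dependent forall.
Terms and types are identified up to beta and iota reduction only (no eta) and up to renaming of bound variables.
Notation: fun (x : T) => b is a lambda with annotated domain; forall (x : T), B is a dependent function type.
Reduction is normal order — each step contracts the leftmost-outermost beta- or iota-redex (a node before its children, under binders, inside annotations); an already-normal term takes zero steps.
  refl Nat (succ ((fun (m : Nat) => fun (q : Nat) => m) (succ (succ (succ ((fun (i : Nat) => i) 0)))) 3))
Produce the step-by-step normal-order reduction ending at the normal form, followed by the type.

reduction (normal order):
  refl Nat (succ ((fun (m : Nat) => fun (q : Nat) => m) (succ (succ (succ ((fun (i : Nat) => i) 0)))) 3))
  ~> refl Nat (succ ((fun (m : Nat) => succ (succ (succ ((fun (q : Nat) => q) 0)))) 3))
  ~> refl Nat (succ (succ (succ (succ ((fun (m : Nat) => m) 0)))))
  ~> refl Nat 4
the term's type:
  Eq Nat 4 4


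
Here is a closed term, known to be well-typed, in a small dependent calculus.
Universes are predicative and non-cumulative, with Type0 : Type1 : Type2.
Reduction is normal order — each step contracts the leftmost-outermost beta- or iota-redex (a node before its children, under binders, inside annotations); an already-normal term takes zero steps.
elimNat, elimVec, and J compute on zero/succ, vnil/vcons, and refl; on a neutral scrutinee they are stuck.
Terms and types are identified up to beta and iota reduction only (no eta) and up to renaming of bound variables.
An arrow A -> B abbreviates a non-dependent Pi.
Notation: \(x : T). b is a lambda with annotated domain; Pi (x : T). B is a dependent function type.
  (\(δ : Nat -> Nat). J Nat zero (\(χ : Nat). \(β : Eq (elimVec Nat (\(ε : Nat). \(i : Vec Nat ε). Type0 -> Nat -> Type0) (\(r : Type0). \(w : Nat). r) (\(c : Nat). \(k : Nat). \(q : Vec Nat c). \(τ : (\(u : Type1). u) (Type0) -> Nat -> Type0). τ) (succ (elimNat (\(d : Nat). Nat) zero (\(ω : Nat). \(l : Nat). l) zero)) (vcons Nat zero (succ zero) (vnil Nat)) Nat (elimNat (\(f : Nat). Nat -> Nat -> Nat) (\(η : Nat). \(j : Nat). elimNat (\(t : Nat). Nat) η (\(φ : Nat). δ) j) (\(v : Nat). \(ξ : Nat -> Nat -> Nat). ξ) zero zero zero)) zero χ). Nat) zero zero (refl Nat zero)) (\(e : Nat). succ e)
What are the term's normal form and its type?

normal form:
  zero
the term's type:
  Nat


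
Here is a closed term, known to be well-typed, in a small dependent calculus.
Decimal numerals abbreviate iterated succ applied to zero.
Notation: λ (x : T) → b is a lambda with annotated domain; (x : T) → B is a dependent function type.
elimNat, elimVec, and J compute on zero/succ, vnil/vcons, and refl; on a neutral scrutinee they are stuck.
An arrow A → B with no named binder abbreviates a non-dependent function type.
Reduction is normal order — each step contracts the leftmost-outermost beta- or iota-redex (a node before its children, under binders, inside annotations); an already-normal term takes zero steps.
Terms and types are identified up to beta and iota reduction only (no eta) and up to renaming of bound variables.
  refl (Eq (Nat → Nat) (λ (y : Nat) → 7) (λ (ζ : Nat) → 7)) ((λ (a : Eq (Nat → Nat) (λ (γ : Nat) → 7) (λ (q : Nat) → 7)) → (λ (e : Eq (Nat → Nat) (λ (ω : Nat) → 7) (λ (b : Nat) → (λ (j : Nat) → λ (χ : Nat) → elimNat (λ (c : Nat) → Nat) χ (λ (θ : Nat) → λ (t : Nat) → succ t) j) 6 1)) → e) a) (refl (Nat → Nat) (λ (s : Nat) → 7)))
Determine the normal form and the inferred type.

normal form:
  refl (Eq (Nat → Nat) (λ (y : Nat) → 7) (λ (ζ : Nat) → 7)) (refl (Nat → Nat) (λ (a : Nat) → 7))
the term's type:
  Eq (Eq (Nat → Nat) (λ (y : Nat) → 7) (λ (ζ : Nat) → 7)) (refl (Nat → Nat) (λ (a : Nat) → 7)) (refl (Nat → Nat) (λ (γ : Nat) → 7))
observation: the leftmost-outermost redex is a beta-redex, and normalization takes 2 steps.


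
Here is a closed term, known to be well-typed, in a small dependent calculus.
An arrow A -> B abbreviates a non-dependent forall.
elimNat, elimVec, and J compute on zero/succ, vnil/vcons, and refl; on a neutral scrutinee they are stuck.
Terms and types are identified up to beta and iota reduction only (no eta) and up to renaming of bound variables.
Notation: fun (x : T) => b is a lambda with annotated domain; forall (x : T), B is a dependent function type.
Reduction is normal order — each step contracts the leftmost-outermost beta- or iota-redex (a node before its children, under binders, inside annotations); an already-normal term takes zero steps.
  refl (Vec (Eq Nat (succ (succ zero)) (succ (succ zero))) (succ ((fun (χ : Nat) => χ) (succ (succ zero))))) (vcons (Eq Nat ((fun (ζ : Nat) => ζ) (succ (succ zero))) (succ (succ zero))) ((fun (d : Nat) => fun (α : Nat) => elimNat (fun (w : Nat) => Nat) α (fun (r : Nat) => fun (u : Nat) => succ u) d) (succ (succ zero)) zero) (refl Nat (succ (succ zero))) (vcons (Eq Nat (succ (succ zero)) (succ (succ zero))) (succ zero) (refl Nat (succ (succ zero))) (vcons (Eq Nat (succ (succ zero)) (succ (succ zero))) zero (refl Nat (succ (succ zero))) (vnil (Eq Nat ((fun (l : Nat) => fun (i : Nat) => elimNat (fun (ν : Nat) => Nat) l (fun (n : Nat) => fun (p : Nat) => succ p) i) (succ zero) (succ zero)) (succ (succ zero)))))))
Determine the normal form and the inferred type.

normal form:
  refl (Vec (Eq Nat (succ (succ zero)) (succ (succ zero))) (succ (succ (succ zero)))) (vcons (Eq Nat (succ (succ zero)) (succ (succ zero))) (succ (succ zero)) (refl Nat (succ (succ zero))) (vcons (Eq Nat (succ (succ zero)) (succ (succ zero))) (succ zero) (refl Nat (succ (succ zero))) (vcons (Eq Nat (succ (succ zero)) (succ (succ zero))) zero (refl Nat (succ (succ zero))) (vnil (Eq Nat (succ (succ zero)) (succ (succ zero)))))))
type:
  Eq (Vec (Eq Nat (succ (succ zero)) (succ (succ zero))) (succ (succ (succ zero)))) (vcons (Eq Nat (succ (succ zero)) (succ (succ zero))) (succ (succ zero)) (refl Nat (succ (succ zero))) (vcons (Eq Nat (succ (succ zero)) (succ (succ zero))) (succ zero) (refl Nat (succ (succ zero))) (vcons (Eq Nat (succ (succ zero)) (succ (succ zero))) zero (refl Nat (succ (succ zero))) (vnil (Eq Nat (succ (succ zero)) (succ (succ zero))))))) (vcons (Eq Nat (succ (succ zero)) (succ (succ zero))) (succ (succ zero)) (refl Nat (succ (succ zero))) (vcons (Eq Nat (succ (succ zero)) (succ (succ zero))) (succ zero) (refl Nat (succ (succ zero))) (vcons (Eq Nat (succ (succ zero)) (succ (succ zero))) zero (refl Nat (succ (succ zero))) (vnil (Eq Nat (succ (succ zero)) (succ (succ zero)))))))


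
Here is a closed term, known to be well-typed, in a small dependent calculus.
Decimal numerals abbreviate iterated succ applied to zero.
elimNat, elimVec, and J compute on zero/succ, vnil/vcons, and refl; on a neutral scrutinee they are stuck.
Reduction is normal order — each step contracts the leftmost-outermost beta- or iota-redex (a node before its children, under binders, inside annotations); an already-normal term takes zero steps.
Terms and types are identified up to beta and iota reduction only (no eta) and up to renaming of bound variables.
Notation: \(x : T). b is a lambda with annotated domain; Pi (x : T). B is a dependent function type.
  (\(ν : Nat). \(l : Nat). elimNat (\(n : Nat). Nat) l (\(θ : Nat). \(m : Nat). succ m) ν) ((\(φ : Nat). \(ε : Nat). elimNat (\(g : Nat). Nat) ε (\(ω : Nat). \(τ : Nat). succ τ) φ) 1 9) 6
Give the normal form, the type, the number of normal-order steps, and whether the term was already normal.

resulting normal form:
  16
the term's type:
  Nat
normal-order step count: 39
term was already normal: no
first contracted redex: a beta-redex


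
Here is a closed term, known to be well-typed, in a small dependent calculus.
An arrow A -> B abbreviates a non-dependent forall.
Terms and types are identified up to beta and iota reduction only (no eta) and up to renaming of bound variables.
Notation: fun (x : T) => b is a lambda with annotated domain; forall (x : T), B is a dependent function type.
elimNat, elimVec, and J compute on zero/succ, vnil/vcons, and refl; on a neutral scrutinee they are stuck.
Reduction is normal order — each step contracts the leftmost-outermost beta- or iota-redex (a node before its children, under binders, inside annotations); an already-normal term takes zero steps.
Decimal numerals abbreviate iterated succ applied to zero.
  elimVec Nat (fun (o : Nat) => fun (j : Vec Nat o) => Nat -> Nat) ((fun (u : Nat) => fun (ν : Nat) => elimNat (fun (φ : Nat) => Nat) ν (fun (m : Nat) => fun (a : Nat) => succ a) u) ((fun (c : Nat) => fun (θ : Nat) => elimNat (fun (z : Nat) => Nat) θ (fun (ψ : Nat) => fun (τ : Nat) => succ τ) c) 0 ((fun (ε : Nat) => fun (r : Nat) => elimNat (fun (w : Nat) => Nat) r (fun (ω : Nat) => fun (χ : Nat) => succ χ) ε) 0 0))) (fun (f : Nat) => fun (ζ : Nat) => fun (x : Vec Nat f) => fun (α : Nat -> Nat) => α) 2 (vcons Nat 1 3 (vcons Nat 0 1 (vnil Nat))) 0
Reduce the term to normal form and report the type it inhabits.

reduced normal form:
  0
the term's type:
  Nat


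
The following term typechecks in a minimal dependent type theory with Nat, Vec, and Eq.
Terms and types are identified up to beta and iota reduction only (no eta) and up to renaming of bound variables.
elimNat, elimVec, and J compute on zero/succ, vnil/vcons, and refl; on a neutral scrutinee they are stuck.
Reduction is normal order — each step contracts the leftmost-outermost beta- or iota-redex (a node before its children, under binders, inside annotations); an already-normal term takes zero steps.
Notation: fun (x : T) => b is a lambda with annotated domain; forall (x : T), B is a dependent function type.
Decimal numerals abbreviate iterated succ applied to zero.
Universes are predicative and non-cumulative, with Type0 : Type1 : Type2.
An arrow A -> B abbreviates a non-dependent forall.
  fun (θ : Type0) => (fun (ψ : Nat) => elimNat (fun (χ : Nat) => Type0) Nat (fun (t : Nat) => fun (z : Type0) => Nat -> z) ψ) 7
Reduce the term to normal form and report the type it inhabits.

normal form:
  fun (θ : Type0) => Nat -> Nat -> Nat -> Nat -> Nat -> Nat -> Nat -> Nat
the term's type:
  Type0 -> Type0
observation: 23 normal-order steps normalize the term, beginning with a beta-redex.


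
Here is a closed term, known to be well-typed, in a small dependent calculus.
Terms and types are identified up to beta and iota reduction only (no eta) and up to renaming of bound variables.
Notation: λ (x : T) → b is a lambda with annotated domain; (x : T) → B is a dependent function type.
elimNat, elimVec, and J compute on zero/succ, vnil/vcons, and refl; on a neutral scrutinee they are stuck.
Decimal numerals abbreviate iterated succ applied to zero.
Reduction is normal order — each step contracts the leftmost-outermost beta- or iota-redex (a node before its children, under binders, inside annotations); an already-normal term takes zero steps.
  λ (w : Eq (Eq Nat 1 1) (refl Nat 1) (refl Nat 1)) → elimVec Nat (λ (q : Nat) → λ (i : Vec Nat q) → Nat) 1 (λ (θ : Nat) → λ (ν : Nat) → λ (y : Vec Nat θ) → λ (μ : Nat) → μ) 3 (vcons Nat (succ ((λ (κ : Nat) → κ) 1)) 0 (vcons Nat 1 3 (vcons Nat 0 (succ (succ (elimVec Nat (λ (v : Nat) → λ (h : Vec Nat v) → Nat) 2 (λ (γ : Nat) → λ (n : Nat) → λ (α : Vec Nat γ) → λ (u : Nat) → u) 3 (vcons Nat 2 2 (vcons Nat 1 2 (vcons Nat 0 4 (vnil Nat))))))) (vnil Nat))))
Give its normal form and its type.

reduced normal form:
  λ (w : Eq (Eq Nat 1 1) (refl Nat 1) (refl Nat 1)) → 1
inferred type:
  (w : Eq (Eq Nat 1 1) (refl Nat 1) (refl Nat 1)) → Nat
observation: the first redex contracted is an elimVec iota-redex; the normal form is reached in 16 normal-order steps.


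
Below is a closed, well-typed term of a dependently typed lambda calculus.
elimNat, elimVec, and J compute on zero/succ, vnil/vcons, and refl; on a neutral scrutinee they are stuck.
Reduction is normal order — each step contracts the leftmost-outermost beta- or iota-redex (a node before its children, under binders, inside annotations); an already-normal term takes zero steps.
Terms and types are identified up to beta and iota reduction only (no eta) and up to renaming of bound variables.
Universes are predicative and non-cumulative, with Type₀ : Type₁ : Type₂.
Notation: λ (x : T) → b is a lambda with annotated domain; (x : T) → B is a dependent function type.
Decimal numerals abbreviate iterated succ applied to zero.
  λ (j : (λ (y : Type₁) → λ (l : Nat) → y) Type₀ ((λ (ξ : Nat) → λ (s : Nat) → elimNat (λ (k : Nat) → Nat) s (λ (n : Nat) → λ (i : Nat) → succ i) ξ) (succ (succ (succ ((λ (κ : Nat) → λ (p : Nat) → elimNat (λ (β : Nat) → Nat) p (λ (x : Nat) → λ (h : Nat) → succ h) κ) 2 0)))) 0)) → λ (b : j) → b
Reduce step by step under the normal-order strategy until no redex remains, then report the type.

normal-order reduction sequence:
  λ (j : (λ (y : Type₁) → λ (l : Nat) → y) Type₀ ((λ (ξ : Nat) → λ (s : Nat) → elimNat (λ (k : Nat) → Nat) s (λ (n : Nat) → λ (i : Nat) → succ i) ξ) (succ (succ (succ ((λ (κ : Nat) → λ (p : Nat) → elimNat (λ (β : Nat) → Nat) p (λ (x : Nat) → λ (h : Nat) → succ h) κ) 2 0)))) 0)) → λ (b : j) → b
  ~> λ (j : (λ (y : Nat) → Type₀) ((λ (l : Nat) → λ (ξ : Nat) → elimNat (λ (s : Nat) → Nat) ξ (λ (k : Nat) → λ (n : Nat) → succ n) l) (succ (succ (succ ((λ (i : Nat) → λ (κ : Nat) → elimNat (λ (p : Nat) → Nat) κ (λ (β : Nat) → λ (x : Nat) → succ x) i) 2 0)))) 0)) → λ (h : j) → h
  ~> λ (j : Type₀) → λ (y : j) → y
inferred type:
  (j : Type₀) → (y : j) → j


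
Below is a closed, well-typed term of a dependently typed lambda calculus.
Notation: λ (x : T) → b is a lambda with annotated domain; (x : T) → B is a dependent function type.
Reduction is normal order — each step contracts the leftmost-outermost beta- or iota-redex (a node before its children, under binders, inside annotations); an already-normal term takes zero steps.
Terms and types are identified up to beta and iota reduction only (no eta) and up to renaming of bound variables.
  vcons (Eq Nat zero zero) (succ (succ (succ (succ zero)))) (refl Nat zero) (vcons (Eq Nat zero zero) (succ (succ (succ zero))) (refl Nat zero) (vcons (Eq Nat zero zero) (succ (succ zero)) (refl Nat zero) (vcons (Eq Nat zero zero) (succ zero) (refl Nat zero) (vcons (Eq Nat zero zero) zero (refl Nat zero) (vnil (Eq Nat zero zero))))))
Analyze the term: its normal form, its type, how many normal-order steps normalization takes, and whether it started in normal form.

reduced normal form:
  vcons (Eq Nat zero zero) (succ (succ (succ (succ zero)))) (refl Nat zero) (vcons (Eq Nat zero zero) (succ (succ (succ zero))) (refl Nat zero) (vcons (Eq Nat zero zero) (succ (succ zero)) (refl Nat zero) (vcons (Eq Nat zero zero) (succ zero) (refl Nat zero) (vcons (Eq Nat zero zero) zero (refl Nat zero) (vnil (Eq Nat zero zero))))))
type:
  Vec (Eq Nat zero zero) (succ (succ (succ (succ (succ zero)))))
reduction steps (normal order): 0
term was already normal: yes


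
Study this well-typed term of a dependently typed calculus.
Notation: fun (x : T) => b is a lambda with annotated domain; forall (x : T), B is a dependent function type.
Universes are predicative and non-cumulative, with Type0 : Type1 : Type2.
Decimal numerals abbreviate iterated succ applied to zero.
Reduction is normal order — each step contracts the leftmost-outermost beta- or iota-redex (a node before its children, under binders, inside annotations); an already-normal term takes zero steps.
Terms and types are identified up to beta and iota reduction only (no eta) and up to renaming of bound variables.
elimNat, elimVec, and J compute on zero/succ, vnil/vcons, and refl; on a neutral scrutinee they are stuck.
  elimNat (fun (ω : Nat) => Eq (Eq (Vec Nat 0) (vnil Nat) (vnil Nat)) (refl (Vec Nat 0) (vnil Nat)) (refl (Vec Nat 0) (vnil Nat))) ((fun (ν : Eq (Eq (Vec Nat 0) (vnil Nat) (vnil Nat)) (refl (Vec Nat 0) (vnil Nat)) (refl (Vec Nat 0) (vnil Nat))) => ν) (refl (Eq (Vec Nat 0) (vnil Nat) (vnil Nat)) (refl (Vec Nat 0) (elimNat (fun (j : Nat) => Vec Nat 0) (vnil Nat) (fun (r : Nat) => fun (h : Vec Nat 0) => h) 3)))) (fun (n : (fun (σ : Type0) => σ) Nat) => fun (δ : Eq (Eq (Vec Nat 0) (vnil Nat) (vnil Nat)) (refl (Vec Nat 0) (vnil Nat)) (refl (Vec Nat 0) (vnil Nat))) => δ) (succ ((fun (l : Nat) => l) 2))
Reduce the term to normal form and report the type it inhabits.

reduced normal form:
  refl (Eq (Vec Nat 0) (vnil Nat) (vnil Nat)) (refl (Vec Nat 0) (vnil Nat))
inferred type:
  Eq (Eq (Vec Nat 0) (vnil Nat) (vnil Nat)) (refl (Vec Nat 0) (vnil Nat)) (refl (Vec Nat 0) (vnil Nat))


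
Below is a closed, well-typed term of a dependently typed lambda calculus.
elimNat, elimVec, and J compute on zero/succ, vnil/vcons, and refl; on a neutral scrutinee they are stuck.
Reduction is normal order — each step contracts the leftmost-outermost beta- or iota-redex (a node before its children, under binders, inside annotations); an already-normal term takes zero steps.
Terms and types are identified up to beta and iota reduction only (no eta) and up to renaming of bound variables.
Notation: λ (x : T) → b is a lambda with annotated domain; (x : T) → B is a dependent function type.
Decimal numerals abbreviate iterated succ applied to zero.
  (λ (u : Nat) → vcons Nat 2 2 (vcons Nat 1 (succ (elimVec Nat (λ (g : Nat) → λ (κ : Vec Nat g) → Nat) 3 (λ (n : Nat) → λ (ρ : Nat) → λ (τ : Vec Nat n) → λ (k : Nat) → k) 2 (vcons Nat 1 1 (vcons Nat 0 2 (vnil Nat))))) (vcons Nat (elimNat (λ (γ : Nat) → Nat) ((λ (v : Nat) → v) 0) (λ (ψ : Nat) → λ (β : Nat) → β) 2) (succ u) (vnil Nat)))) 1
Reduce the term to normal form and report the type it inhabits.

reduced normal form:
  vcons Nat 2 2 (vcons Nat 1 4 (vcons Nat 0 2 (vnil Nat)))
type:
  Vec Nat 3


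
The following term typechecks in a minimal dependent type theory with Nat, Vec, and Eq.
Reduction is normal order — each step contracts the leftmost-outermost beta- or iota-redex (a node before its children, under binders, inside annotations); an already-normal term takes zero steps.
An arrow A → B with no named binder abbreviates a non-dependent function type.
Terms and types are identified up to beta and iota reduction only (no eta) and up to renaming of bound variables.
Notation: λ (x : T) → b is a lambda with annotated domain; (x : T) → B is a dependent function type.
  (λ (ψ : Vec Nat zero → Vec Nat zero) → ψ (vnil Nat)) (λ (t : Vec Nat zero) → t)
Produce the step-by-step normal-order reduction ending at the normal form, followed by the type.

reduction (normal order):
  (λ (ψ : Vec Nat zero → Vec Nat zero) → ψ (vnil Nat)) (λ (t : Vec Nat zero) → t)
  ~> (λ (ψ : Vec Nat zero) → ψ) (vnil Nat)
  ~> vnil Nat
the term's type:
  Vec Nat zero


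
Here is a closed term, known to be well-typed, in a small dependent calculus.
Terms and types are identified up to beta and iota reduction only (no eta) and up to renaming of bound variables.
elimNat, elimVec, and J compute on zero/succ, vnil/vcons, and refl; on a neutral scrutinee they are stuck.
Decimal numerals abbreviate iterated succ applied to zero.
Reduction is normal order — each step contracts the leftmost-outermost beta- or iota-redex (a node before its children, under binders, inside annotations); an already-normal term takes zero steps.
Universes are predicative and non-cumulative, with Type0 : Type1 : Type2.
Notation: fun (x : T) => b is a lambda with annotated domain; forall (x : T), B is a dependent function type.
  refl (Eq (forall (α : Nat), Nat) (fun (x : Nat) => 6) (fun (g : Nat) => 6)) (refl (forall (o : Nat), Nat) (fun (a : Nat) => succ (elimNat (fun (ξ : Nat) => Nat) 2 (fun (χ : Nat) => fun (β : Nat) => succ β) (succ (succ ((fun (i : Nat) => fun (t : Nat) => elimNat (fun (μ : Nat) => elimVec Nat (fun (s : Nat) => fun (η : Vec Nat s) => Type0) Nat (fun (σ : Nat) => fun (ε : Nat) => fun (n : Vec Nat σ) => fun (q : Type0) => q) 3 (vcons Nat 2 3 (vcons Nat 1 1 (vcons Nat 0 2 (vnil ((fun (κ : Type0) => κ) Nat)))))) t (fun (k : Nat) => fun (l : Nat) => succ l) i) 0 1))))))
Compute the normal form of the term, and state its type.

normal form:
  refl (Eq (forall (α : Nat), Nat) (fun (x : Nat) => 6) (fun (g : Nat) => 6)) (refl (forall (o : Nat), Nat) (fun (a : Nat) => 6))
the term's type:
  Eq (Eq (forall (α : Nat), Nat) (fun (x : Nat) => 6) (fun (g : Nat) => 6)) (refl (forall (o : Nat), Nat) (fun (a : Nat) => 6)) (refl (forall (ξ : Nat), Nat) (fun (χ : Nat) => 6))
observation: 13 normal-order steps normalize the term, beginning with an elimNat iota-redex.


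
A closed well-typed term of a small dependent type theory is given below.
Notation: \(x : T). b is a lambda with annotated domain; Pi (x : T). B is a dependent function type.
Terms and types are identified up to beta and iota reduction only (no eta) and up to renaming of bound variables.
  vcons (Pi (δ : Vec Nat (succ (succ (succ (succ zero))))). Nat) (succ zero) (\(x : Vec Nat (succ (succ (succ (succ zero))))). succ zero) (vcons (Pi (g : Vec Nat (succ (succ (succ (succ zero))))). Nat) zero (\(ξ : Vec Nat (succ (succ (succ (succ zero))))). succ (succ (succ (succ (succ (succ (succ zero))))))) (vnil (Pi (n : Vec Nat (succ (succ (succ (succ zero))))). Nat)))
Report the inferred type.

inferred type:
  Vec (Pi (δ : Vec Nat (succ (succ (succ (succ zero))))). Nat) (succ (succ zero))


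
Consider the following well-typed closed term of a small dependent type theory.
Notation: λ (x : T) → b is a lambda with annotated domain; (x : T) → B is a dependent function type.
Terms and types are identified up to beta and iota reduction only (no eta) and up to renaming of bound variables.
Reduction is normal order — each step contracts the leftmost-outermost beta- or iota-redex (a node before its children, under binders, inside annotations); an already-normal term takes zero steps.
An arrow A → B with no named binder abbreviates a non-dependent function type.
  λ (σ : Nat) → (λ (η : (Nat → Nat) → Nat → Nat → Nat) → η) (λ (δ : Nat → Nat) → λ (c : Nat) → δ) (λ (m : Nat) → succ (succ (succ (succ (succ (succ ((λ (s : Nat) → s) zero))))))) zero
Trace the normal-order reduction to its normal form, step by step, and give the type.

reduction (normal order):
  λ (σ : Nat) → (λ (η : (Nat → Nat) → Nat → Nat → Nat) → η) (λ (δ : Nat → Nat) → λ (c : Nat) → δ) (λ (m : Nat) → succ (succ (succ (succ (succ (succ ((λ (s : Nat) → s) zero))))))) zero
  ~> λ (σ : Nat) → (λ (η : Nat → Nat) → λ (δ : Nat) → η) (λ (c : Nat) → succ (succ (succ (succ (succ (succ ((λ (m : Nat) → m) zero))))))) zero
  ~> λ (σ : Nat) → (λ (η : Nat) → λ (δ : Nat) → succ (succ (succ (succ (succ (succ ((λ (c : Nat) → c) zero))))))) zero
  ~> λ (σ : Nat) → λ (η : Nat) → succ (succ (succ (succ (succ (succ ((λ (δ : Nat) → δ) zero))))))
  ~> λ (σ : Nat) → λ (η : Nat) → succ (succ (succ (succ (succ (succ zero)))))
the term's type:
  Nat → Nat → Nat


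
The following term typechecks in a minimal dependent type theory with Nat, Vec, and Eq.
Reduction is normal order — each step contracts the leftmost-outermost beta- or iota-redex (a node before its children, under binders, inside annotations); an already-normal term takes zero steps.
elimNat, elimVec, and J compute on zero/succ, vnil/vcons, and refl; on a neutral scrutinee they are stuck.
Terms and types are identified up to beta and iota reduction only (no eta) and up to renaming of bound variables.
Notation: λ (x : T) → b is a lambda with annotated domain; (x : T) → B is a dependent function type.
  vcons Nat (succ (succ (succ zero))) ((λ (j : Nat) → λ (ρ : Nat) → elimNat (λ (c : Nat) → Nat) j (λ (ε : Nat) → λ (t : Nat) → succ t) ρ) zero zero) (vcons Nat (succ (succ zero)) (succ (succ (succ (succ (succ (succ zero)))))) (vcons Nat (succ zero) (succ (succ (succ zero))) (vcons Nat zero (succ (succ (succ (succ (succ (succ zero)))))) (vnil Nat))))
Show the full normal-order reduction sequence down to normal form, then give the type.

normal-order reduction:
  vcons Nat (succ (succ (succ zero))) ((λ (j : Nat) → λ (ρ : Nat) → elimNat (λ (c : Nat) → Nat) j (λ (ε : Nat) → λ (t : Nat) → succ t) ρ) zero zero) (vcons Nat (succ (succ zero)) (succ (succ (succ (succ (succ (succ zero)))))) (vcons Nat (succ zero) (succ (succ (succ zero))) (vcons Nat zero (succ (succ (succ (succ (succ (succ zero)))))) (vnil Nat))))
  ~> vcons Nat (succ (succ (succ zero))) ((λ (j : Nat) → elimNat (λ (ρ : Nat) → Nat) zero (λ (c : Nat) → λ (ε : Nat) → succ ε) j) zero) (vcons Nat (succ (succ zero)) (succ (succ (succ (succ (succ (succ zero)))))) (vcons Nat (succ zero) (succ (succ (succ zero))) (vcons Nat zero (succ (succ (succ (succ (succ (succ zero)))))) (vnil Nat))))
  ~> vcons Nat (succ (succ (succ zero))) (elimNat (λ (j : Nat) → Nat) zero (λ (ρ : Nat) → λ (c : Nat) → succ c) zero) (vcons Nat (succ (succ zero)) (succ (succ (succ (succ (succ (succ zero)))))) (vcons Nat (succ zero) (succ (succ (succ zero))) (vcons Nat zero (succ (succ (succ (succ (succ (succ zero)))))) (vnil Nat))))
  ~> vcons Nat (succ (succ (succ zero))) zero (vcons Nat (succ (succ zero)) (succ (succ (succ (succ (succ (succ zero)))))) (vcons Nat (succ zero) (succ (succ (succ zero))) (vcons Nat zero (succ (succ (succ (succ (succ (succ zero)))))) (vnil Nat))))
the term's type:
  Vec Nat (succ (succ (succ (succ zero))))


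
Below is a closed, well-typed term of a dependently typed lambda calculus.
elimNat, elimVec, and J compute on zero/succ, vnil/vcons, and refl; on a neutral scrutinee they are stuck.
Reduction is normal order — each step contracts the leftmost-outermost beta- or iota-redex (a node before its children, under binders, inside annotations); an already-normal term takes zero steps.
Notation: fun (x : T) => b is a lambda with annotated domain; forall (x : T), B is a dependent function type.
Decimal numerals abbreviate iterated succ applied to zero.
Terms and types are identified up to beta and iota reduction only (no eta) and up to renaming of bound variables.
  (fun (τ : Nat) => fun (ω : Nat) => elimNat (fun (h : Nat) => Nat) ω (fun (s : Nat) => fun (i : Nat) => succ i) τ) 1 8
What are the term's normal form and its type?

normal form:
  9
type:
  Nat


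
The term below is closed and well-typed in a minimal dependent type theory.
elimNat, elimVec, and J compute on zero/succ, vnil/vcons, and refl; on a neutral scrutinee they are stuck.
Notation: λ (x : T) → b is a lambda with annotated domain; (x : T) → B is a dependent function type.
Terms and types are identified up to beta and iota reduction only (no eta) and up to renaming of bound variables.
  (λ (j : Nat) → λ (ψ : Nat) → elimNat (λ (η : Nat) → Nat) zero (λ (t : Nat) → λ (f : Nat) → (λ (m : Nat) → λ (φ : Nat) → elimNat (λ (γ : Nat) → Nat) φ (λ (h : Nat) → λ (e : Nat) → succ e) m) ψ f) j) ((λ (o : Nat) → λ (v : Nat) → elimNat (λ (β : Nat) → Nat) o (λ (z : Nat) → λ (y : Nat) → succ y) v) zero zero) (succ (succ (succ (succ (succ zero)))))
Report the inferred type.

type:
  Nat
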